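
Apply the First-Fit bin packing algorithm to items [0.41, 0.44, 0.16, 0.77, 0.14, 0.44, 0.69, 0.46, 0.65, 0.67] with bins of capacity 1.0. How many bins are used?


Place items sequentially using First-Fit:
  Item 0.41 -> new Bin 1
  Item 0.44 -> Bin 1 (now 0.85)
  Item 0.16 -> new Bin 2
  Item 0.77 -> Bin 2 (now 0.93)
  Item 0.14 -> Bin 1 (now 0.99)
  Item 0.44 -> new Bin 3
  Item 0.69 -> new Bin 4
  Item 0.46 -> Bin 3 (now 0.9)
  Item 0.65 -> new Bin 5
  Item 0.67 -> new Bin 6
Total bins used = 6

6


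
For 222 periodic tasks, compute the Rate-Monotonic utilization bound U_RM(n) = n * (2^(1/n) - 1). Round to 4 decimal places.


Compute 2^(1/222) = 1.0031271640
Subtract 1: 1.0031271640 - 1 = 0.0031271640
Multiply by n: 222 * 0.0031271640 = 0.6942304080
Round to 4 dp: 0.6942

0.6942


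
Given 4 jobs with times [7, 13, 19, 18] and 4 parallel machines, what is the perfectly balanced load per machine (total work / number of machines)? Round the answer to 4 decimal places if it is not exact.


Total processing time = 7 + 13 + 19 + 18 = 57
Number of machines = 4
Ideal balanced load = 57 / 4 = 14.25

14.25


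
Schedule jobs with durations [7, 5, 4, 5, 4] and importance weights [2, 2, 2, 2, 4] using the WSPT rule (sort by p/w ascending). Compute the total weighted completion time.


Compute p/w ratios and sort ascending (WSPT): [(4, 4), (4, 2), (5, 2), (5, 2), (7, 2)]
Compute weighted completion times:
  Job (p=4,w=4): C=4, w*C=4*4=16
  Job (p=4,w=2): C=8, w*C=2*8=16
  Job (p=5,w=2): C=13, w*C=2*13=26
  Job (p=5,w=2): C=18, w*C=2*18=36
  Job (p=7,w=2): C=25, w*C=2*25=50
Total weighted completion time = 144

144


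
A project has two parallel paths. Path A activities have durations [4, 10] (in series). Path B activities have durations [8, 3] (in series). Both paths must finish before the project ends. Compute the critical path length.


Path A total = 4 + 10 = 14
Path B total = 8 + 3 = 11
Critical path = longest path = max(14, 11) = 14

14


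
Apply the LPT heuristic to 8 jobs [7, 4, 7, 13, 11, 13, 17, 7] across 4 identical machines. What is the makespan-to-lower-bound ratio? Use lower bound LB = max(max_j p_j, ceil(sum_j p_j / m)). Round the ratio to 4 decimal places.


LPT order: [17, 13, 13, 11, 7, 7, 7, 4]
Machine loads after assignment: [21, 20, 20, 18]
LPT makespan = 21
Lower bound = max(max_job, ceil(total/4)) = max(17, 20) = 20
Ratio = 21 / 20 = 1.05

1.05


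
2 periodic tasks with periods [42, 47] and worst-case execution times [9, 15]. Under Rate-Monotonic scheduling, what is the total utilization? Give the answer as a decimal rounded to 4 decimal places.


Compute individual utilizations (exact fractions):
  Task 1: C/T = 9/42 = 3/14 (approx. 0.2143)
  Task 2: C/T = 15/47 (approx. 0.3191)
Total utilization U = 3/14 + 15/47 = 351/658
Rounded to 4 decimal places: U = 0.5334
RM (Liu & Layland) bound for 2 tasks = 0.828427; compare with U = 351/658 (approx. 0.533435)
U <= bound, so schedulable by RM sufficient condition.

0.5334


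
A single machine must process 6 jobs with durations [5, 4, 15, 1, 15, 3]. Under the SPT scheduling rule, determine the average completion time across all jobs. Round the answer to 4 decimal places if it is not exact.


Sort jobs by processing time (SPT order): [1, 3, 4, 5, 15, 15]
Compute completion times sequentially:
  Job 1: processing = 1, completes at 1
  Job 2: processing = 3, completes at 4
  Job 3: processing = 4, completes at 8
  Job 4: processing = 5, completes at 13
  Job 5: processing = 15, completes at 28
  Job 6: processing = 15, completes at 43
Sum of completion times = 97
Average completion time = 97/6 = 16.1667

16.1667


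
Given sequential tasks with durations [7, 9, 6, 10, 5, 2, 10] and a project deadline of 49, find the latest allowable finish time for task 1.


LF(activity 1) = deadline - sum of successor durations
Successors: activities 2 through 7 with durations [9, 6, 10, 5, 2, 10]
Sum of successor durations = 42
LF = 49 - 42 = 7

7


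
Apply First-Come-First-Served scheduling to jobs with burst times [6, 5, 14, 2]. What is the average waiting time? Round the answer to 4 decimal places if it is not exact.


FCFS order (as given): [6, 5, 14, 2]
Waiting times:
  Job 1: wait = 0
  Job 2: wait = 6
  Job 3: wait = 11
  Job 4: wait = 25
Sum of waiting times = 42
Average waiting time = 42/4 = 10.5

10.5


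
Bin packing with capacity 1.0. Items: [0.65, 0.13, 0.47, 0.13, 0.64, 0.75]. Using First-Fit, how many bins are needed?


Place items sequentially using First-Fit:
  Item 0.65 -> new Bin 1
  Item 0.13 -> Bin 1 (now 0.78)
  Item 0.47 -> new Bin 2
  Item 0.13 -> Bin 1 (now 0.91)
  Item 0.64 -> new Bin 3
  Item 0.75 -> new Bin 4
Total bins used = 4

4


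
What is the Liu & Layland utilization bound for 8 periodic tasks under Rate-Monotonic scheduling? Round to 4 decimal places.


Compute 2^(1/8) = 1.0905077327
Subtract 1: 1.0905077327 - 1 = 0.0905077327
Multiply by n: 8 * 0.0905077327 = 0.7240618616
Round to 4 dp: 0.7241

0.7241


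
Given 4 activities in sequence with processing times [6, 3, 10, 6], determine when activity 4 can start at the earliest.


Activity 4 starts after activities 1 through 3 complete.
Predecessor durations: [6, 3, 10]
ES = 6 + 3 + 10 = 19

19


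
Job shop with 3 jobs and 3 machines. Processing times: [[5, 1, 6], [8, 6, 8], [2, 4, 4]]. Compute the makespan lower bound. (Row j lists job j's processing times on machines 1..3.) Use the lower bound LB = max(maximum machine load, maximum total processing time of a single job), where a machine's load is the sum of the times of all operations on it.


Machine loads:
  Machine 1: 5 + 8 + 2 = 15
  Machine 2: 1 + 6 + 4 = 11
  Machine 3: 6 + 8 + 4 = 18
Max machine load = 18
Job totals:
  Job 1: 12
  Job 2: 22
  Job 3: 10
Max job total = 22
Lower bound = max(18, 22) = 22

22


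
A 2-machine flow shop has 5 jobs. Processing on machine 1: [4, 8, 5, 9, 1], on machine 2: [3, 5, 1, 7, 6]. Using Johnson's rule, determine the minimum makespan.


Apply Johnson's rule:
  Group 1 (a <= b): [(5, 1, 6)]
  Group 2 (a > b): [(4, 9, 7), (2, 8, 5), (1, 4, 3), (3, 5, 1)]
Optimal job order: [5, 4, 2, 1, 3]
Schedule:
  Job 5: M1 done at 1, M2 done at 7
  Job 4: M1 done at 10, M2 done at 17
  Job 2: M1 done at 18, M2 done at 23
  Job 1: M1 done at 22, M2 done at 26
  Job 3: M1 done at 27, M2 done at 28
Makespan = 28

28


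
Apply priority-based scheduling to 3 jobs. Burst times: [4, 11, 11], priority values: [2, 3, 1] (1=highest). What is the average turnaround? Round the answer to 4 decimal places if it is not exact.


Sort by priority (ascending = highest first):
Order: [(1, 11), (2, 4), (3, 11)]
Completion times:
  Priority 1, burst=11, C=11
  Priority 2, burst=4, C=15
  Priority 3, burst=11, C=26
Average turnaround = 52/3 = 17.3333

17.3333


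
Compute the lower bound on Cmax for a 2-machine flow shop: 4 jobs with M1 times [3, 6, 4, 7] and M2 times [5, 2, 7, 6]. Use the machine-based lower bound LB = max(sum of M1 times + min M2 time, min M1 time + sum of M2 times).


LB1 = sum(M1 times) + min(M2 times) = 20 + 2 = 22
LB2 = min(M1 times) + sum(M2 times) = 3 + 20 = 23
Lower bound = max(LB1, LB2) = max(22, 23) = 23

23


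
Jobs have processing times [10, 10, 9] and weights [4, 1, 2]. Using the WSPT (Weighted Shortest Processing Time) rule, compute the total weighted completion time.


Compute p/w ratios and sort ascending (WSPT): [(10, 4), (9, 2), (10, 1)]
Compute weighted completion times:
  Job (p=10,w=4): C=10, w*C=4*10=40
  Job (p=9,w=2): C=19, w*C=2*19=38
  Job (p=10,w=1): C=29, w*C=1*29=29
Total weighted completion time = 107

107


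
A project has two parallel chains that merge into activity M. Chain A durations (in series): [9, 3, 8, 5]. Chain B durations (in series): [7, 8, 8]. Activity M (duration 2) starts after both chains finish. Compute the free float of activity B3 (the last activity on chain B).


ES(B3) = sum of predecessors on chain B = 15
EF(B3) = ES + duration = 15 + 8 = 23
Successor of B3 is M. ES(M) = max(sum(A), sum(B)) = max(25, 23) = 25
Free float = ES(successor) - EF(current) = 25 - 23 = 2

2


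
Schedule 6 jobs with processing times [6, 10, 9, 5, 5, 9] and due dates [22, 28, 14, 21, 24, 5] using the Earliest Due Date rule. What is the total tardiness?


Sort by due date (EDD order): [(9, 5), (9, 14), (5, 21), (6, 22), (5, 24), (10, 28)]
Compute completion times and tardiness:
  Job 1: p=9, d=5, C=9, tardiness=max(0,9-5)=4
  Job 2: p=9, d=14, C=18, tardiness=max(0,18-14)=4
  Job 3: p=5, d=21, C=23, tardiness=max(0,23-21)=2
  Job 4: p=6, d=22, C=29, tardiness=max(0,29-22)=7
  Job 5: p=5, d=24, C=34, tardiness=max(0,34-24)=10
  Job 6: p=10, d=28, C=44, tardiness=max(0,44-28)=16
Total tardiness = 43

43


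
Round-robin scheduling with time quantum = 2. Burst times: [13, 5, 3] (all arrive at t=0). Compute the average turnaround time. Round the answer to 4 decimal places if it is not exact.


Time quantum = 2
Execution trace:
  J1 runs 2 units, time = 2
  J2 runs 2 units, time = 4
  J3 runs 2 units, time = 6
  J1 runs 2 units, time = 8
  J2 runs 2 units, time = 10
  J3 runs 1 units, time = 11
  J1 runs 2 units, time = 13
  J2 runs 1 units, time = 14
  J1 runs 2 units, time = 16
  J1 runs 2 units, time = 18
  J1 runs 2 units, time = 20
  J1 runs 1 units, time = 21
Finish times: [21, 14, 11]
Average turnaround = 46/3 = 15.3333

15.3333


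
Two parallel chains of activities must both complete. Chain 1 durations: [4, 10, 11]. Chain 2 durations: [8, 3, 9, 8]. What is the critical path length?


Path A total = 4 + 10 + 11 = 25
Path B total = 8 + 3 + 9 + 8 = 28
Critical path = longest path = max(25, 28) = 28

28


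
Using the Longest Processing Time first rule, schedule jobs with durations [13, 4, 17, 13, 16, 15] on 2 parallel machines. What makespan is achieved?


Sort jobs in decreasing order (LPT): [17, 16, 15, 13, 13, 4]
Assign each job to the least loaded machine:
  Machine 1: jobs [17, 13, 13], load = 43
  Machine 2: jobs [16, 15, 4], load = 35
Makespan = max load = 43

43


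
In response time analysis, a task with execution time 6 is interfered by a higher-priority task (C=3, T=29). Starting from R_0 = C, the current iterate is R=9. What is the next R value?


R_next = C + ceil(R_prev / T_hp) * C_hp
ceil(9 / 29) = ceil(0.3103) = 1
Interference = 1 * 3 = 3
R_next = 6 + 3 = 9
R_next = R_prev, so the iteration has converged (response time = 9).

9


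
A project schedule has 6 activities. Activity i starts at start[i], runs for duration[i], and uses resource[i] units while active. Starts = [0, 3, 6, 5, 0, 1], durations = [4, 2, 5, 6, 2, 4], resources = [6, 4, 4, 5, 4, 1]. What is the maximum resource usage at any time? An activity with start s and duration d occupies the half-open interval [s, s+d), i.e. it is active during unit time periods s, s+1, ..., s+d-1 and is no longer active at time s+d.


Each activity i is active on [start_i, start_i + duration_i).
Compute total resource usage per time slot:
  t=0: active resources = [6, 4], total = 10
  t=1: active resources = [6, 4, 1], total = 11
  t=2: active resources = [6, 1], total = 7
  t=3: active resources = [6, 4, 1], total = 11
  t=4: active resources = [4, 1], total = 5
  t=5: active resources = [5], total = 5
  t=6: active resources = [4, 5], total = 9
  t=7: active resources = [4, 5], total = 9
  t=8: active resources = [4, 5], total = 9
  t=9: active resources = [4, 5], total = 9
  t=10: active resources = [4, 5], total = 9
Peak resource demand = 11

11


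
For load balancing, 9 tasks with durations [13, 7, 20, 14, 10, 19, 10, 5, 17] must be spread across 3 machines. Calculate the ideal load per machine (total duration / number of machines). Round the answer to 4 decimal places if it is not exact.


Total processing time = 13 + 7 + 20 + 14 + 10 + 19 + 10 + 5 + 17 = 115
Number of machines = 3
Ideal balanced load = 115 / 3 = 38.3333

38.3333


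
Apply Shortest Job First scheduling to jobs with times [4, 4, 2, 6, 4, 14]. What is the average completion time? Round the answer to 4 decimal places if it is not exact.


SJF order (ascending): [2, 4, 4, 4, 6, 14]
Completion times:
  Job 1: burst=2, C=2
  Job 2: burst=4, C=6
  Job 3: burst=4, C=10
  Job 4: burst=4, C=14
  Job 5: burst=6, C=20
  Job 6: burst=14, C=34
Average completion = 86/6 = 14.3333

14.3333


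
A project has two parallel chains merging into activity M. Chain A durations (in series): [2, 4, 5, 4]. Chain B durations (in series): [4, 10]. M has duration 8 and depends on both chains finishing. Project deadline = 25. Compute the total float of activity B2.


Forward pass: ES(B2) = sum of predecessors on chain B = 4
EF = ES + duration = 4 + 10 = 14
Backward pass: LF(M) = deadline = 25; LS(M) = 25 - 8 = 17
LF(B2) = LS(M) - sum(successors on chain B) = 17 - 0 = 17
LS = LF - duration = 17 - 10 = 7
Total float = LS - ES = 7 - 4 = 3

3


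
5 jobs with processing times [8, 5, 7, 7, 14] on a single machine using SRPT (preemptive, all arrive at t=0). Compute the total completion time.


Since all jobs arrive at t=0, SRPT equals SPT ordering.
SPT order: [5, 7, 7, 8, 14]
Completion times:
  Job 1: p=5, C=5
  Job 2: p=7, C=12
  Job 3: p=7, C=19
  Job 4: p=8, C=27
  Job 5: p=14, C=41
Total completion time = 5 + 12 + 19 + 27 + 41 = 104

104


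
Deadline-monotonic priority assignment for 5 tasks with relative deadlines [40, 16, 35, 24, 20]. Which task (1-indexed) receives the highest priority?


Sort tasks by relative deadline (ascending):
  Task 2: deadline = 16
  Task 5: deadline = 20
  Task 4: deadline = 24
  Task 3: deadline = 35
  Task 1: deadline = 40
Priority order (highest first): [2, 5, 4, 3, 1]
Highest priority task = 2

2


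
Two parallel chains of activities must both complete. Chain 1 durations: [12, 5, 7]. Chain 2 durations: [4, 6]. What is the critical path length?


Path A total = 12 + 5 + 7 = 24
Path B total = 4 + 6 = 10
Critical path = longest path = max(24, 10) = 24

24


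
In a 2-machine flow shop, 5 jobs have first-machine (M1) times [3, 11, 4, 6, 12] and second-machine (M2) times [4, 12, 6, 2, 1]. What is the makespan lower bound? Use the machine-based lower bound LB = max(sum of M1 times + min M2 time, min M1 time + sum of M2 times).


LB1 = sum(M1 times) + min(M2 times) = 36 + 1 = 37
LB2 = min(M1 times) + sum(M2 times) = 3 + 25 = 28
Lower bound = max(LB1, LB2) = max(37, 28) = 37

37


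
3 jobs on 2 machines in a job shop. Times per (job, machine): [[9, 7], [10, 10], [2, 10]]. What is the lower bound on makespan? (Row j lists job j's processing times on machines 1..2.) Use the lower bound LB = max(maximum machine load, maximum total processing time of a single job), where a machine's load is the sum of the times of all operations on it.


Machine loads:
  Machine 1: 9 + 10 + 2 = 21
  Machine 2: 7 + 10 + 10 = 27
Max machine load = 27
Job totals:
  Job 1: 16
  Job 2: 20
  Job 3: 12
Max job total = 20
Lower bound = max(27, 20) = 27

27


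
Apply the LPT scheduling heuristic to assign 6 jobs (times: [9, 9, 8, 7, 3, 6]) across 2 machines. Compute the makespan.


Sort jobs in decreasing order (LPT): [9, 9, 8, 7, 6, 3]
Assign each job to the least loaded machine:
  Machine 1: jobs [9, 8, 3], load = 20
  Machine 2: jobs [9, 7, 6], load = 22
Makespan = max load = 22

22


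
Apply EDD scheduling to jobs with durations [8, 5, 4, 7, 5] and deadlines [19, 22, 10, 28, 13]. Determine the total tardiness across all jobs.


Sort by due date (EDD order): [(4, 10), (5, 13), (8, 19), (5, 22), (7, 28)]
Compute completion times and tardiness:
  Job 1: p=4, d=10, C=4, tardiness=max(0,4-10)=0
  Job 2: p=5, d=13, C=9, tardiness=max(0,9-13)=0
  Job 3: p=8, d=19, C=17, tardiness=max(0,17-19)=0
  Job 4: p=5, d=22, C=22, tardiness=max(0,22-22)=0
  Job 5: p=7, d=28, C=29, tardiness=max(0,29-28)=1
Total tardiness = 1

1


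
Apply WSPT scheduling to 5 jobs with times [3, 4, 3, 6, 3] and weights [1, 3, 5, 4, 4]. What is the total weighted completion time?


Compute p/w ratios and sort ascending (WSPT): [(3, 5), (3, 4), (4, 3), (6, 4), (3, 1)]
Compute weighted completion times:
  Job (p=3,w=5): C=3, w*C=5*3=15
  Job (p=3,w=4): C=6, w*C=4*6=24
  Job (p=4,w=3): C=10, w*C=3*10=30
  Job (p=6,w=4): C=16, w*C=4*16=64
  Job (p=3,w=1): C=19, w*C=1*19=19
Total weighted completion time = 152

152


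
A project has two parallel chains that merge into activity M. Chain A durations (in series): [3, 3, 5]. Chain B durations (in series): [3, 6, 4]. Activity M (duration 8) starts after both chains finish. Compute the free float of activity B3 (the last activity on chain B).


ES(B3) = sum of predecessors on chain B = 9
EF(B3) = ES + duration = 9 + 4 = 13
Successor of B3 is M. ES(M) = max(sum(A), sum(B)) = max(11, 13) = 13
Free float = ES(successor) - EF(current) = 13 - 13 = 0

0


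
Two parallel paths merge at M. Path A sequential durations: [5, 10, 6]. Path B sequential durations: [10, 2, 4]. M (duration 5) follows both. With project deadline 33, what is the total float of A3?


Forward pass: ES(A3) = sum of predecessors on chain A = 15
EF = ES + duration = 15 + 6 = 21
Backward pass: LF(M) = deadline = 33; LS(M) = 33 - 5 = 28
LF(A3) = LS(M) - sum(successors on chain A) = 28 - 0 = 28
LS = LF - duration = 28 - 6 = 22
Total float = LS - ES = 22 - 15 = 7

7


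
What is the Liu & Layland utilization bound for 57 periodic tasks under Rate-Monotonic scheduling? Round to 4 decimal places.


Compute 2^(1/57) = 1.0122347161
Subtract 1: 1.0122347161 - 1 = 0.0122347161
Multiply by n: 57 * 0.0122347161 = 0.6973788177
Round to 4 dp: 0.6974

0.6974


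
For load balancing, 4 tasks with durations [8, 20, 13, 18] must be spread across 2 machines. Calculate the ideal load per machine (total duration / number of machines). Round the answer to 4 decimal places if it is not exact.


Total processing time = 8 + 20 + 13 + 18 = 59
Number of machines = 2
Ideal balanced load = 59 / 2 = 29.5

29.5


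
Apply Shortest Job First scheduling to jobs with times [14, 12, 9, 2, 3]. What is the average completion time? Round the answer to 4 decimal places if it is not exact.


SJF order (ascending): [2, 3, 9, 12, 14]
Completion times:
  Job 1: burst=2, C=2
  Job 2: burst=3, C=5
  Job 3: burst=9, C=14
  Job 4: burst=12, C=26
  Job 5: burst=14, C=40
Average completion = 87/5 = 17.4

17.4


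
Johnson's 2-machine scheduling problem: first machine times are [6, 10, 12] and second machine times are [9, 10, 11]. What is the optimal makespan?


Apply Johnson's rule:
  Group 1 (a <= b): [(1, 6, 9), (2, 10, 10)]
  Group 2 (a > b): [(3, 12, 11)]
Optimal job order: [1, 2, 3]
Schedule:
  Job 1: M1 done at 6, M2 done at 15
  Job 2: M1 done at 16, M2 done at 26
  Job 3: M1 done at 28, M2 done at 39
Makespan = 39

39


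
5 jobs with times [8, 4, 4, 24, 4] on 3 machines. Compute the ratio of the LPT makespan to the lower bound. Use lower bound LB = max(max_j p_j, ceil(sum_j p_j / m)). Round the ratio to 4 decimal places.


LPT order: [24, 8, 4, 4, 4]
Machine loads after assignment: [24, 12, 8]
LPT makespan = 24
Lower bound = max(max_job, ceil(total/3)) = max(24, 15) = 24
Ratio = 24 / 24 = 1.0

1.0


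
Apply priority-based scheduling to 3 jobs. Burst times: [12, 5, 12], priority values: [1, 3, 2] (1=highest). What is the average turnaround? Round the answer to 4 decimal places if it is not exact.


Sort by priority (ascending = highest first):
Order: [(1, 12), (2, 12), (3, 5)]
Completion times:
  Priority 1, burst=12, C=12
  Priority 2, burst=12, C=24
  Priority 3, burst=5, C=29
Average turnaround = 65/3 = 21.6667

21.6667


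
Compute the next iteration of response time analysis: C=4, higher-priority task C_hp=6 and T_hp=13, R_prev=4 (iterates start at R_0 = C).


R_next = C + ceil(R_prev / T_hp) * C_hp
ceil(4 / 13) = ceil(0.3077) = 1
Interference = 1 * 6 = 6
R_next = 4 + 6 = 10

10


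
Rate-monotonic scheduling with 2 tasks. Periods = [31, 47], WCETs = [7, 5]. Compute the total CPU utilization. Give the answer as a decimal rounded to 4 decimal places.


Compute individual utilizations (exact fractions):
  Task 1: C/T = 7/31 (approx. 0.2258)
  Task 2: C/T = 5/47 (approx. 0.1064)
Total utilization U = 7/31 + 5/47 = 484/1457
Rounded to 4 decimal places: U = 0.3322
RM (Liu & Layland) bound for 2 tasks = 0.828427; compare with U = 484/1457 (approx. 0.332189)
U <= bound, so schedulable by RM sufficient condition.

0.3322


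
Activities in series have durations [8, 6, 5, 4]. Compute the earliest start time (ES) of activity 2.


Activity 2 starts after activities 1 through 1 complete.
Predecessor durations: [8]
ES = 8 = 8

8


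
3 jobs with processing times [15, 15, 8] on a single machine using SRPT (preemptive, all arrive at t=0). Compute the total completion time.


Since all jobs arrive at t=0, SRPT equals SPT ordering.
SPT order: [8, 15, 15]
Completion times:
  Job 1: p=8, C=8
  Job 2: p=15, C=23
  Job 3: p=15, C=38
Total completion time = 8 + 23 + 38 = 69

69


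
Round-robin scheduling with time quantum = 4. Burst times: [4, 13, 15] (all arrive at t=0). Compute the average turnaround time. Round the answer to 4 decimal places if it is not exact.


Time quantum = 4
Execution trace:
  J1 runs 4 units, time = 4
  J2 runs 4 units, time = 8
  J3 runs 4 units, time = 12
  J2 runs 4 units, time = 16
  J3 runs 4 units, time = 20
  J2 runs 4 units, time = 24
  J3 runs 4 units, time = 28
  J2 runs 1 units, time = 29
  J3 runs 3 units, time = 32
Finish times: [4, 29, 32]
Average turnaround = 65/3 = 21.6667

21.6667


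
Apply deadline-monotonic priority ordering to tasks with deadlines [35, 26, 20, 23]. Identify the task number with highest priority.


Sort tasks by relative deadline (ascending):
  Task 3: deadline = 20
  Task 4: deadline = 23
  Task 2: deadline = 26
  Task 1: deadline = 35
Priority order (highest first): [3, 4, 2, 1]
Highest priority task = 3

3


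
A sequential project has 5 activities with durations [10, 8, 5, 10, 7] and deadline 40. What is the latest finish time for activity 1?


LF(activity 1) = deadline - sum of successor durations
Successors: activities 2 through 5 with durations [8, 5, 10, 7]
Sum of successor durations = 30
LF = 40 - 30 = 10

10


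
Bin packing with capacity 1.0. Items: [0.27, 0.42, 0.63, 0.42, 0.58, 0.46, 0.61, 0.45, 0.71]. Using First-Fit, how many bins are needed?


Place items sequentially using First-Fit:
  Item 0.27 -> new Bin 1
  Item 0.42 -> Bin 1 (now 0.69)
  Item 0.63 -> new Bin 2
  Item 0.42 -> new Bin 3
  Item 0.58 -> Bin 3 (now 1.0)
  Item 0.46 -> new Bin 4
  Item 0.61 -> new Bin 5
  Item 0.45 -> Bin 4 (now 0.91)
  Item 0.71 -> new Bin 6
Total bins used = 6

6


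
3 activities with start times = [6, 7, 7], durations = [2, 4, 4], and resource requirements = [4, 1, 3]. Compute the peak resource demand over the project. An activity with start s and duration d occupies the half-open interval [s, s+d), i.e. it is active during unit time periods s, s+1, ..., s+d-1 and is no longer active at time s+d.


Each activity i is active on [start_i, start_i + duration_i).
Compute total resource usage per time slot:
  t=0: active resources = [], total = 0
  t=1: active resources = [], total = 0
  t=2: active resources = [], total = 0
  t=3: active resources = [], total = 0
  t=4: active resources = [], total = 0
  t=5: active resources = [], total = 0
  t=6: active resources = [4], total = 4
  t=7: active resources = [4, 1, 3], total = 8
  t=8: active resources = [1, 3], total = 4
  t=9: active resources = [1, 3], total = 4
  t=10: active resources = [1, 3], total = 4
Peak resource demand = 8

8


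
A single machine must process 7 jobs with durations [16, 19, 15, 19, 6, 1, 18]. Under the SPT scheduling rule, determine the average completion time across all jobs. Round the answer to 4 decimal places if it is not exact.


Sort jobs by processing time (SPT order): [1, 6, 15, 16, 18, 19, 19]
Compute completion times sequentially:
  Job 1: processing = 1, completes at 1
  Job 2: processing = 6, completes at 7
  Job 3: processing = 15, completes at 22
  Job 4: processing = 16, completes at 38
  Job 5: processing = 18, completes at 56
  Job 6: processing = 19, completes at 75
  Job 7: processing = 19, completes at 94
Sum of completion times = 293
Average completion time = 293/7 = 41.8571

41.8571


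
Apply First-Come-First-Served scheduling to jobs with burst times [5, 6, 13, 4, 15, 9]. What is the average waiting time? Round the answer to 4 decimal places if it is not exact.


FCFS order (as given): [5, 6, 13, 4, 15, 9]
Waiting times:
  Job 1: wait = 0
  Job 2: wait = 5
  Job 3: wait = 11
  Job 4: wait = 24
  Job 5: wait = 28
  Job 6: wait = 43
Sum of waiting times = 111
Average waiting time = 111/6 = 18.5

18.5


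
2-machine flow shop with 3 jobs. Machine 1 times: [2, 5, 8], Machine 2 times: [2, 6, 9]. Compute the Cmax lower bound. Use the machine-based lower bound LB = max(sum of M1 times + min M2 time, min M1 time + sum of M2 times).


LB1 = sum(M1 times) + min(M2 times) = 15 + 2 = 17
LB2 = min(M1 times) + sum(M2 times) = 2 + 17 = 19
Lower bound = max(LB1, LB2) = max(17, 19) = 19

19


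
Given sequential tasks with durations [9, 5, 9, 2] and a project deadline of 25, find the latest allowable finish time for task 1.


LF(activity 1) = deadline - sum of successor durations
Successors: activities 2 through 4 with durations [5, 9, 2]
Sum of successor durations = 16
LF = 25 - 16 = 9

9


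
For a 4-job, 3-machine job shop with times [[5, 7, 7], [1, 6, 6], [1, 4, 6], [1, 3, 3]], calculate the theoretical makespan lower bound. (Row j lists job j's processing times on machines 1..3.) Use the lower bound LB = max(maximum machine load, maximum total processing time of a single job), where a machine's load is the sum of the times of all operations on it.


Machine loads:
  Machine 1: 5 + 1 + 1 + 1 = 8
  Machine 2: 7 + 6 + 4 + 3 = 20
  Machine 3: 7 + 6 + 6 + 3 = 22
Max machine load = 22
Job totals:
  Job 1: 19
  Job 2: 13
  Job 3: 11
  Job 4: 7
Max job total = 19
Lower bound = max(22, 19) = 22

22


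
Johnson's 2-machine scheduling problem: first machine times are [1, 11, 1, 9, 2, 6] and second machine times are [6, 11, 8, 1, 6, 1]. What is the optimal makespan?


Apply Johnson's rule:
  Group 1 (a <= b): [(1, 1, 6), (3, 1, 8), (5, 2, 6), (2, 11, 11)]
  Group 2 (a > b): [(4, 9, 1), (6, 6, 1)]
Optimal job order: [1, 3, 5, 2, 4, 6]
Schedule:
  Job 1: M1 done at 1, M2 done at 7
  Job 3: M1 done at 2, M2 done at 15
  Job 5: M1 done at 4, M2 done at 21
  Job 2: M1 done at 15, M2 done at 32
  Job 4: M1 done at 24, M2 done at 33
  Job 6: M1 done at 30, M2 done at 34
Makespan = 34

34


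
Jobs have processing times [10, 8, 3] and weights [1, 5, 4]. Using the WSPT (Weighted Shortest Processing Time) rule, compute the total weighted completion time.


Compute p/w ratios and sort ascending (WSPT): [(3, 4), (8, 5), (10, 1)]
Compute weighted completion times:
  Job (p=3,w=4): C=3, w*C=4*3=12
  Job (p=8,w=5): C=11, w*C=5*11=55
  Job (p=10,w=1): C=21, w*C=1*21=21
Total weighted completion time = 88

88


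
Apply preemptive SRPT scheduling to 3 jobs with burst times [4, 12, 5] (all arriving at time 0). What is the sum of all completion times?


Since all jobs arrive at t=0, SRPT equals SPT ordering.
SPT order: [4, 5, 12]
Completion times:
  Job 1: p=4, C=4
  Job 2: p=5, C=9
  Job 3: p=12, C=21
Total completion time = 4 + 9 + 21 = 34

34


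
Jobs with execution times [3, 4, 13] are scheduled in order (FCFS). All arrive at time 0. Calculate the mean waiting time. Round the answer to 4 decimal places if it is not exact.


FCFS order (as given): [3, 4, 13]
Waiting times:
  Job 1: wait = 0
  Job 2: wait = 3
  Job 3: wait = 7
Sum of waiting times = 10
Average waiting time = 10/3 = 3.3333

3.3333


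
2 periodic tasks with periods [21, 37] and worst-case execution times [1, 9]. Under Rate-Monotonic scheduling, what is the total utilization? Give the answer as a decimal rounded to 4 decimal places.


Compute individual utilizations (exact fractions):
  Task 1: C/T = 1/21 (approx. 0.0476)
  Task 2: C/T = 9/37 (approx. 0.2432)
Total utilization U = 1/21 + 9/37 = 226/777
Rounded to 4 decimal places: U = 0.2909
RM (Liu & Layland) bound for 2 tasks = 0.828427; compare with U = 226/777 (approx. 0.290862)
U <= bound, so schedulable by RM sufficient condition.

0.2909


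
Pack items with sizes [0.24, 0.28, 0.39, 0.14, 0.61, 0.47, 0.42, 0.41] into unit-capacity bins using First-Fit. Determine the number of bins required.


Place items sequentially using First-Fit:
  Item 0.24 -> new Bin 1
  Item 0.28 -> Bin 1 (now 0.52)
  Item 0.39 -> Bin 1 (now 0.91)
  Item 0.14 -> new Bin 2
  Item 0.61 -> Bin 2 (now 0.75)
  Item 0.47 -> new Bin 3
  Item 0.42 -> Bin 3 (now 0.89)
  Item 0.41 -> new Bin 4
Total bins used = 4

4


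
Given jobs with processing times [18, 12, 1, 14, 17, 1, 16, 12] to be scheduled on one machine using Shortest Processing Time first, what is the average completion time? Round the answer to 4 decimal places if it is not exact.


Sort jobs by processing time (SPT order): [1, 1, 12, 12, 14, 16, 17, 18]
Compute completion times sequentially:
  Job 1: processing = 1, completes at 1
  Job 2: processing = 1, completes at 2
  Job 3: processing = 12, completes at 14
  Job 4: processing = 12, completes at 26
  Job 5: processing = 14, completes at 40
  Job 6: processing = 16, completes at 56
  Job 7: processing = 17, completes at 73
  Job 8: processing = 18, completes at 91
Sum of completion times = 303
Average completion time = 303/8 = 37.875

37.875


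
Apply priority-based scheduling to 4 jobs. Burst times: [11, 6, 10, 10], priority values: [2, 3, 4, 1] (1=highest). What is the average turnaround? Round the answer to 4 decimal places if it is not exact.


Sort by priority (ascending = highest first):
Order: [(1, 10), (2, 11), (3, 6), (4, 10)]
Completion times:
  Priority 1, burst=10, C=10
  Priority 2, burst=11, C=21
  Priority 3, burst=6, C=27
  Priority 4, burst=10, C=37
Average turnaround = 95/4 = 23.75

23.75


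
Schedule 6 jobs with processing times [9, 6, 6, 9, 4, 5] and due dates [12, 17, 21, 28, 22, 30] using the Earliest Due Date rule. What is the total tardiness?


Sort by due date (EDD order): [(9, 12), (6, 17), (6, 21), (4, 22), (9, 28), (5, 30)]
Compute completion times and tardiness:
  Job 1: p=9, d=12, C=9, tardiness=max(0,9-12)=0
  Job 2: p=6, d=17, C=15, tardiness=max(0,15-17)=0
  Job 3: p=6, d=21, C=21, tardiness=max(0,21-21)=0
  Job 4: p=4, d=22, C=25, tardiness=max(0,25-22)=3
  Job 5: p=9, d=28, C=34, tardiness=max(0,34-28)=6
  Job 6: p=5, d=30, C=39, tardiness=max(0,39-30)=9
Total tardiness = 18

18


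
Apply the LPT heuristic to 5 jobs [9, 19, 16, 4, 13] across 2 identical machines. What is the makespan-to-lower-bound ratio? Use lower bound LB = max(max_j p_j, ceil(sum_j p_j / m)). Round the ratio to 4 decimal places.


LPT order: [19, 16, 13, 9, 4]
Machine loads after assignment: [32, 29]
LPT makespan = 32
Lower bound = max(max_job, ceil(total/2)) = max(19, 31) = 31
Ratio = 32 / 31 = 1.0323

1.0323


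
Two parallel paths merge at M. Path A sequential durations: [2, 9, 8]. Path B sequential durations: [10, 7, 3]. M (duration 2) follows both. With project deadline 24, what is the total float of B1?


Forward pass: ES(B1) = sum of predecessors on chain B = 0
EF = ES + duration = 0 + 10 = 10
Backward pass: LF(M) = deadline = 24; LS(M) = 24 - 2 = 22
LF(B1) = LS(M) - sum(successors on chain B) = 22 - 10 = 12
LS = LF - duration = 12 - 10 = 2
Total float = LS - ES = 2 - 0 = 2

2


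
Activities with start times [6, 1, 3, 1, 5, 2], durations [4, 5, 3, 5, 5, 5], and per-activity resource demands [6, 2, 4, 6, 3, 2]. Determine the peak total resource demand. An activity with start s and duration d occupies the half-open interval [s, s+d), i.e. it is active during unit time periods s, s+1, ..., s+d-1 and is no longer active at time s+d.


Each activity i is active on [start_i, start_i + duration_i).
Compute total resource usage per time slot:
  t=0: active resources = [], total = 0
  t=1: active resources = [2, 6], total = 8
  t=2: active resources = [2, 6, 2], total = 10
  t=3: active resources = [2, 4, 6, 2], total = 14
  t=4: active resources = [2, 4, 6, 2], total = 14
  t=5: active resources = [2, 4, 6, 3, 2], total = 17
  t=6: active resources = [6, 3, 2], total = 11
  t=7: active resources = [6, 3], total = 9
  t=8: active resources = [6, 3], total = 9
  t=9: active resources = [6, 3], total = 9
Peak resource demand = 17

17


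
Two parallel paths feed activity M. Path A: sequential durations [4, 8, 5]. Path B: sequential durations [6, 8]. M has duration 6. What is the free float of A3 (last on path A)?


ES(A3) = sum of predecessors on chain A = 12
EF(A3) = ES + duration = 12 + 5 = 17
Successor of A3 is M. ES(M) = max(sum(A), sum(B)) = max(17, 14) = 17
Free float = ES(successor) - EF(current) = 17 - 17 = 0

0


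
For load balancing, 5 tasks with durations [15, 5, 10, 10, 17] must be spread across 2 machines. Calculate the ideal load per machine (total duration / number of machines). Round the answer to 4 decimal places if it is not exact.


Total processing time = 15 + 5 + 10 + 10 + 17 = 57
Number of machines = 2
Ideal balanced load = 57 / 2 = 28.5

28.5


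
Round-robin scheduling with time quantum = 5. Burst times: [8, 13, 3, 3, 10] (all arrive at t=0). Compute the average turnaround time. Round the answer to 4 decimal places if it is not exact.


Time quantum = 5
Execution trace:
  J1 runs 5 units, time = 5
  J2 runs 5 units, time = 10
  J3 runs 3 units, time = 13
  J4 runs 3 units, time = 16
  J5 runs 5 units, time = 21
  J1 runs 3 units, time = 24
  J2 runs 5 units, time = 29
  J5 runs 5 units, time = 34
  J2 runs 3 units, time = 37
Finish times: [24, 37, 13, 16, 34]
Average turnaround = 124/5 = 24.8

24.8


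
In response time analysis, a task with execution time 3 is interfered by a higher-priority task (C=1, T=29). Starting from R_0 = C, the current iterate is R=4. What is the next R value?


R_next = C + ceil(R_prev / T_hp) * C_hp
ceil(4 / 29) = ceil(0.1379) = 1
Interference = 1 * 1 = 1
R_next = 3 + 1 = 4
R_next = R_prev, so the iteration has converged (response time = 4).

4


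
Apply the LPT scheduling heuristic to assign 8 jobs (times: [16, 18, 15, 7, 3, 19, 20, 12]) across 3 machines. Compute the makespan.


Sort jobs in decreasing order (LPT): [20, 19, 18, 16, 15, 12, 7, 3]
Assign each job to the least loaded machine:
  Machine 1: jobs [20, 12, 7], load = 39
  Machine 2: jobs [19, 15, 3], load = 37
  Machine 3: jobs [18, 16], load = 34
Makespan = max load = 39

39


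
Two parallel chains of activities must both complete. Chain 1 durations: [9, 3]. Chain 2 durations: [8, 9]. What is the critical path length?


Path A total = 9 + 3 = 12
Path B total = 8 + 9 = 17
Critical path = longest path = max(12, 17) = 17

17


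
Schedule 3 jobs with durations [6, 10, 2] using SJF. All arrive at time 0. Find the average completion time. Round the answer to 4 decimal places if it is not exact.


SJF order (ascending): [2, 6, 10]
Completion times:
  Job 1: burst=2, C=2
  Job 2: burst=6, C=8
  Job 3: burst=10, C=18
Average completion = 28/3 = 9.3333

9.3333


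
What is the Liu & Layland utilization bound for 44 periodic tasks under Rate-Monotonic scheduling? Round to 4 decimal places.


Compute 2^(1/44) = 1.0158780831
Subtract 1: 1.0158780831 - 1 = 0.0158780831
Multiply by n: 44 * 0.0158780831 = 0.6986356564
Round to 4 dp: 0.6986

0.6986


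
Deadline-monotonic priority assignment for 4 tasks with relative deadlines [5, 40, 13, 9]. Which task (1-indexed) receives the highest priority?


Sort tasks by relative deadline (ascending):
  Task 1: deadline = 5
  Task 4: deadline = 9
  Task 3: deadline = 13
  Task 2: deadline = 40
Priority order (highest first): [1, 4, 3, 2]
Highest priority task = 1

1


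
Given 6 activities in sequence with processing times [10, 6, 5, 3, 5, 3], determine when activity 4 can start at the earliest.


Activity 4 starts after activities 1 through 3 complete.
Predecessor durations: [10, 6, 5]
ES = 10 + 6 + 5 = 21

21


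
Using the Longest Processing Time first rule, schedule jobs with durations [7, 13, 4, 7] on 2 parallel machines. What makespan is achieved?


Sort jobs in decreasing order (LPT): [13, 7, 7, 4]
Assign each job to the least loaded machine:
  Machine 1: jobs [13, 4], load = 17
  Machine 2: jobs [7, 7], load = 14
Makespan = max load = 17

17


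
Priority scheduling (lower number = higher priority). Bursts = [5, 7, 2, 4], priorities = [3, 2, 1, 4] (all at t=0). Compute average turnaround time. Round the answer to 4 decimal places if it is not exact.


Sort by priority (ascending = highest first):
Order: [(1, 2), (2, 7), (3, 5), (4, 4)]
Completion times:
  Priority 1, burst=2, C=2
  Priority 2, burst=7, C=9
  Priority 3, burst=5, C=14
  Priority 4, burst=4, C=18
Average turnaround = 43/4 = 10.75

10.75


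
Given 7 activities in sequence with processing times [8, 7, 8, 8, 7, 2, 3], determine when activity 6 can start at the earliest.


Activity 6 starts after activities 1 through 5 complete.
Predecessor durations: [8, 7, 8, 8, 7]
ES = 8 + 7 + 8 + 8 + 7 = 38

38


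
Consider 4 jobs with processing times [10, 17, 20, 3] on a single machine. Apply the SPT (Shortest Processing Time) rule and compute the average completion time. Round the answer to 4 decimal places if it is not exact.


Sort jobs by processing time (SPT order): [3, 10, 17, 20]
Compute completion times sequentially:
  Job 1: processing = 3, completes at 3
  Job 2: processing = 10, completes at 13
  Job 3: processing = 17, completes at 30
  Job 4: processing = 20, completes at 50
Sum of completion times = 96
Average completion time = 96/4 = 24.0

24.0


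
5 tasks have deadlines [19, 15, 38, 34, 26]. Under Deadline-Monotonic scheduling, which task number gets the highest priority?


Sort tasks by relative deadline (ascending):
  Task 2: deadline = 15
  Task 1: deadline = 19
  Task 5: deadline = 26
  Task 4: deadline = 34
  Task 3: deadline = 38
Priority order (highest first): [2, 1, 5, 4, 3]
Highest priority task = 2

2


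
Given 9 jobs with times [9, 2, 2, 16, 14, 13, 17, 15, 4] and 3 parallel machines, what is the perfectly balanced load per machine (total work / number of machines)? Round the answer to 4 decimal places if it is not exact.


Total processing time = 9 + 2 + 2 + 16 + 14 + 13 + 17 + 15 + 4 = 92
Number of machines = 3
Ideal balanced load = 92 / 3 = 30.6667

30.6667


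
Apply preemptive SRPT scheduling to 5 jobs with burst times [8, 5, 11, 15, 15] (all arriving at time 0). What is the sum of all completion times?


Since all jobs arrive at t=0, SRPT equals SPT ordering.
SPT order: [5, 8, 11, 15, 15]
Completion times:
  Job 1: p=5, C=5
  Job 2: p=8, C=13
  Job 3: p=11, C=24
  Job 4: p=15, C=39
  Job 5: p=15, C=54
Total completion time = 5 + 13 + 24 + 39 + 54 = 135

135


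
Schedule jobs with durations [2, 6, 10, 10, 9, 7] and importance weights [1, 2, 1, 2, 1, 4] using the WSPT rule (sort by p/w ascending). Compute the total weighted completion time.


Compute p/w ratios and sort ascending (WSPT): [(7, 4), (2, 1), (6, 2), (10, 2), (9, 1), (10, 1)]
Compute weighted completion times:
  Job (p=7,w=4): C=7, w*C=4*7=28
  Job (p=2,w=1): C=9, w*C=1*9=9
  Job (p=6,w=2): C=15, w*C=2*15=30
  Job (p=10,w=2): C=25, w*C=2*25=50
  Job (p=9,w=1): C=34, w*C=1*34=34
  Job (p=10,w=1): C=44, w*C=1*44=44
Total weighted completion time = 195

195


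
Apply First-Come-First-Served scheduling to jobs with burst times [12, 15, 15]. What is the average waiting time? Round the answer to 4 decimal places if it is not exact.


FCFS order (as given): [12, 15, 15]
Waiting times:
  Job 1: wait = 0
  Job 2: wait = 12
  Job 3: wait = 27
Sum of waiting times = 39
Average waiting time = 39/3 = 13.0

13.0


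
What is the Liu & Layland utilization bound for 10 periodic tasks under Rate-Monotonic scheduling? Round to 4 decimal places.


Compute 2^(1/10) = 1.0717734625
Subtract 1: 1.0717734625 - 1 = 0.0717734625
Multiply by n: 10 * 0.0717734625 = 0.7177346250
Round to 4 dp: 0.7177

0.7177
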